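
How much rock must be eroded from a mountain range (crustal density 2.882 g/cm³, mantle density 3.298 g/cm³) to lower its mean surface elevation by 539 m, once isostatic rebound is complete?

4270 m

Net drop Δ = e − u = e − e ρ_c/ρ_m = e (ρ_m − ρ_c)/ρ_m.
e = Δ ρ_m/(ρ_m − ρ_c) = 539 m × 3.298/0.416 = 4270 m.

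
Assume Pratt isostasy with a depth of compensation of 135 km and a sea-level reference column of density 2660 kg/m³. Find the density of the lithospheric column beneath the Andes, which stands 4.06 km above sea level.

2580 kg/m³

Pratt balance: ρ_ref D = ρ (D + h).
ρ = ρ_ref D/(D + h) = 2660 × 135 km/(135 km + 4.06 km) = 2580 kg/m³.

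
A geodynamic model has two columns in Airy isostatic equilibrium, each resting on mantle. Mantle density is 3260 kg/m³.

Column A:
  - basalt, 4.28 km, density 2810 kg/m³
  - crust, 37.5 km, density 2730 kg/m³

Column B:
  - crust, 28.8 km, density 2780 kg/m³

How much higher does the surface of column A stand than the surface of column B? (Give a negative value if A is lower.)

2.45 km

For any compensation level in the mantle, the mantle terms cancel and isostasy reduces to e = (Σt_A − Σt_B) − (Σ(ρt)_A − Σ(ρt)_B) / ρ_m.
Σt_A = 41.78 km; Σt_B = 28.8 km; Σ(ρt)_A = 114401.8; Σ(ρt)_B = 80064 (in km·kg/m³).
e = (41.78 − 28.8) − (114401.8 − 80064) / 3260 = 2.45 km.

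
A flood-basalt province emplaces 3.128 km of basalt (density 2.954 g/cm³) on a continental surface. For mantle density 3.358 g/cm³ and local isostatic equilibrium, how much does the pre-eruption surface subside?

Subaerial loading: s = t ρ_load / ρ_m.
s = 3.128 km × 2.954/3.358 = 2.75 km.

2.75 km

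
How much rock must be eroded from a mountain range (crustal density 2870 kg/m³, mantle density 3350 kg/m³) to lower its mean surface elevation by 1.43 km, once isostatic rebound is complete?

9.98 km

Net drop Δ = e − u = e − e ρ_c/ρ_m = e (ρ_m − ρ_c)/ρ_m.
e = Δ ρ_m/(ρ_m − ρ_c) = 1.43 km × 3350/480 = 9.98 km.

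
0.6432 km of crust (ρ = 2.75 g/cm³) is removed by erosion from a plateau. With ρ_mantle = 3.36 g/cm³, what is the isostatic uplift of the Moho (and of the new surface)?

Unloading: uplift u = e ρ_c/ρ_m = 0.6432 km × 2.75/3.36 = 0.526 km.

0.526 km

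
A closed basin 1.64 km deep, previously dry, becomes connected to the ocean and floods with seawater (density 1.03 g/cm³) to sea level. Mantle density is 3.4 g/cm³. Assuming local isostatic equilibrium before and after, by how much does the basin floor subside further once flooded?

0.713 km

After flooding the water column is d + s deep. Its weight must equal the weight of mantle displaced by the extra subsidence s: (d + s) ρ_w = s ρ_m.
s = d ρ_w / (ρ_m − ρ_w) = 1.64 km × 1.03/(3.4 − 1.03) = 0.713 km.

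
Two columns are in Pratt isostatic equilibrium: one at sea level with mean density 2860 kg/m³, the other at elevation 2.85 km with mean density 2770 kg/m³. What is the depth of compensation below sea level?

87.7 km

ρ_ref D = ρ (D + h) → D (ρ_ref − ρ) = ρ h.
D = ρ h/(ρ_ref − ρ) = 2770 × 2.85 km/(2860 − 2770) = 87.7 km.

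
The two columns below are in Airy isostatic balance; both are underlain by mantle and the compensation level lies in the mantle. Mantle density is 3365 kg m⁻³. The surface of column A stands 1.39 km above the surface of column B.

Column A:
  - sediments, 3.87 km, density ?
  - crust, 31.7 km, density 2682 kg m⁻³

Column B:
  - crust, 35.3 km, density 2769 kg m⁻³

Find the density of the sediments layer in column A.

2310 kg m⁻³

Take the compensation level at the base of the deeper column (depth z_c below the surface of column A) and equate Σ ρ_i t_i down to z_c; mantle fills any gap and the z_c terms cancel.
Column A: 3.87×ρ + 31.7×2682 + (z_c − 35.57)×3365
Column B: 1.39×0 + 35.3×2769 + (z_c − 1.39 − 35.3)×3365
The z_c×3365 term appears on both sides and cancels. Collect the known terms of each column as K = Σ(ρt)_known − 3365 × (depth of known layers): K_A = 85019.4 − 3365×35.57 = −34673.65; K_B = 97745.7 − 3365×(1.39 + 35.3) = −25716.15.
Balance: K_A + 3.87×ρ = K_B, so ρ = (K_B − K_A)/3.87 = 8957.5/3.87 = 2310 kg m⁻³.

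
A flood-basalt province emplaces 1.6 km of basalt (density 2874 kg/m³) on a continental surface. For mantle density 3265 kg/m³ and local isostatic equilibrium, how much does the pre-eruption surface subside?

1.41 km

Subaerial loading: s = t ρ_load / ρ_m.
s = 1.6 km × 2874/3265 = 1.41 km.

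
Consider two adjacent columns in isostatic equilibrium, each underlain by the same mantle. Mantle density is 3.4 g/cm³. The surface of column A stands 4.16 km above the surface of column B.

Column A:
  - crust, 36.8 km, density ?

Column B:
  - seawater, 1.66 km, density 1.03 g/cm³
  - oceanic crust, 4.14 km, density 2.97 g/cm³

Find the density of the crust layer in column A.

Take the compensation level at the base of the deeper column (depth z_c below the surface of column A) and equate Σ ρ_i t_i down to z_c; mantle fills any gap and the z_c terms cancel.
Column A: 36.8×ρ + (z_c − 36.8)×3.4
Column B: 4.16×0 + 1.66×1.03 + 4.14×2.97 + (z_c − 4.16 − 5.8)×3.4
The z_c×3.4 term appears on both sides and cancels. Collect the known terms of each column as K = Σ(ρt)_known − 3.4 × (depth of known layers): K_A = 0 − 3.4×36.8 = −125.12; K_B = 14.0056 − 3.4×(4.16 + 5.8) = −19.8584.
Balance: K_A + 36.8×ρ = K_B, so ρ = (K_B − K_A)/36.8 = 105.262/36.8 = 2.86 g/cm³.

2.86 g/cm³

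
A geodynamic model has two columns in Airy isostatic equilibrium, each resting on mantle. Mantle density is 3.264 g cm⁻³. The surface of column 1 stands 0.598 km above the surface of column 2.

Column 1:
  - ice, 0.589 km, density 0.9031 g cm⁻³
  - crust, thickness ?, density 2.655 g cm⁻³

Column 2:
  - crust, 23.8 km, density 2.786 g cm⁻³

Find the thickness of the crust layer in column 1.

19.6 km

Take the compensation level at the base of the deeper column (depth z_c below the surface of column 1) and equate Σ ρ_i t_i down to z_c; mantle fills any gap and the z_c terms cancel.
Column 1: 0.589×0.9031 + x×2.655 + (z_c − 0.589 − x)×3.264
Column 2: 0.598×0 + 23.8×2.786 + (z_c − 0.598 − 23.8)×3.264
The z_c×3.264 term appears on both sides and cancels. Collect the known terms of each column as K = Σ(ρt)_known − 3.264 × (depth of known layers): K_1 = 0.5319259 − 3.264×0.589 = −1.3905701; K_2 = 66.3068 − 3.264×(0.598 + 23.8) = −13.328272.
Balance: K_1 − x×(3.264 − 2.655) = K_2, so x = (K_1 − K_2)/(3.264 − 2.655) = 11.9377/0.609 = 19.6 km.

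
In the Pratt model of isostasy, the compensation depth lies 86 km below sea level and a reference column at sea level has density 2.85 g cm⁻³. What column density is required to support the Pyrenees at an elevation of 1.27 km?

Pratt balance: ρ_ref D = ρ (D + h).
ρ = ρ_ref D/(D + h) = 2.85 × 86 km/(86 km + 1.27 km) = 2.81 g cm⁻³.

2.81 g cm⁻³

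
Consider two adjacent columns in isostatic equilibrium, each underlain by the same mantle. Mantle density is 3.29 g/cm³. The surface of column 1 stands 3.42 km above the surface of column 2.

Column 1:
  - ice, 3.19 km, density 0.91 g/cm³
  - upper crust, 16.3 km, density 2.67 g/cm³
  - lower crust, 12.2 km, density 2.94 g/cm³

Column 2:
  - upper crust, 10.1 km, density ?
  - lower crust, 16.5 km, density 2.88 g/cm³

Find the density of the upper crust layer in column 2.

2.9 g/cm³

Take the compensation level at the base of the deeper column (depth z_c below the surface of column 1) and equate Σ ρ_i t_i down to z_c; mantle fills any gap and the z_c terms cancel.
Column 1: 3.19×0.91 + 16.3×2.67 + 12.2×2.94 + (z_c − 31.69)×3.29
Column 2: 3.42×0 + 10.1×ρ + 16.5×2.88 + (z_c − 3.42 − 26.6)×3.29
The z_c×3.29 term appears on both sides and cancels. Collect the known terms of each column as K = Σ(ρt)_known − 3.29 × (depth of known layers): K_1 = 82.2919 − 3.29×31.69 = −21.9682; K_2 = 47.52 − 3.29×(3.42 + 26.6) = −51.2458.
Balance: K_1 = K_2 + 10.1×ρ, so ρ = (K_1 − K_2)/10.1 = 29.2776/10.1 = 2.9 g/cm³.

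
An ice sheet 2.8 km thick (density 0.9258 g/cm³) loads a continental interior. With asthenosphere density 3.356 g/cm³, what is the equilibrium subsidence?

0.772 km

Equating mass per unit area of the two columns: the ice load ρ_ice t is balanced by mantle displaced below, ρ_m s.
s = t ρ_ice / ρ_m = 2.8 km × 0.9258/3.356 = 0.772 km.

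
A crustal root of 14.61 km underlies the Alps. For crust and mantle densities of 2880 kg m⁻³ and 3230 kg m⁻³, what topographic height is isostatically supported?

Equating mass per unit area of the two columns: ρ_c h = (ρ_m − ρ_c) r.
h = r (ρ_m − ρ_c) / ρ_c = 14.61 km × (3230 − 2880) / 2880 = 1.78 km.

1.78 km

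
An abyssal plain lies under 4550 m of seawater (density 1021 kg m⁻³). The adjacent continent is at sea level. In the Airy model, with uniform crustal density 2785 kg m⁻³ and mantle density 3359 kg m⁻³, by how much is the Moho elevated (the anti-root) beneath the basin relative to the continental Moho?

14000 m

Balancing pressure at the compensation depth: replacing crust with seawater at the top is compensated by replacing crust with mantle at the base: d (ρ_c − ρ_w) = a (ρ_m − ρ_c).
a = d (ρ_c − ρ_w)/(ρ_m − ρ_c) = 4550 m × 1764/574 = 14000 m.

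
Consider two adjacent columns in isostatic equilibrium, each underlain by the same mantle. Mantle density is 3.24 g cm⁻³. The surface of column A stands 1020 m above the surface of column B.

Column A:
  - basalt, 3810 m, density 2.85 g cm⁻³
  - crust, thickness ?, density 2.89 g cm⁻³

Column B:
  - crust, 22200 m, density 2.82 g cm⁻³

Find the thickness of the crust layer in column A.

Take the compensation level at the base of the deeper column (depth z_c below the surface of column A) and equate Σ ρ_i t_i down to z_c; mantle fills any gap and the z_c terms cancel.
Column A: 3810×2.85 + x×2.89 + (z_c − 3810 − x)×3.24
Column B: 1020×0 + 22200×2.82 + (z_c − 1020 − 22200)×3.24
The z_c×3.24 term appears on both sides and cancels. Collect the known terms of each column as K = Σ(ρt)_known − 3.24 × (depth of known layers): K_A = 10858.5 − 3.24×3810 = −1485.9; K_B = 62604 − 3.24×(1020 + 22200) = −12628.8.
Balance: K_A − x×(3.24 − 2.89) = K_B, so x = (K_A − K_B)/(3.24 − 2.89) = 11142.9/0.35 = 31800 m.

31800 m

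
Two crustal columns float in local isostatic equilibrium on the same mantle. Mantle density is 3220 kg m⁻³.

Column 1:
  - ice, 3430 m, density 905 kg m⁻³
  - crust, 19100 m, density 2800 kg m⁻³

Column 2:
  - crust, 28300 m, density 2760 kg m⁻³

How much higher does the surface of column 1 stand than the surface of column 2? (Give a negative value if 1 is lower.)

914 m

For any compensation level in the mantle, the mantle terms cancel and isostasy reduces to e = (Σt_1 − Σt_2) − (Σ(ρt)_1 − Σ(ρt)_2) / ρ_m.
Σt_1 = 22530 m; Σt_2 = 28300 m; Σ(ρt)_1 = 56584150; Σ(ρt)_2 = 78108000 (in m·kg m⁻³).
e = (22530 − 28300) − (56584150 − 78108000) / 3220 = 914 m.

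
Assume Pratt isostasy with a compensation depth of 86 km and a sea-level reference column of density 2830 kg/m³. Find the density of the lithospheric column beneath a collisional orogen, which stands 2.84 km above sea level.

Pratt balance: ρ_ref D = ρ (D + h).
ρ = ρ_ref D/(D + h) = 2830 × 86 km/(86 km + 2.84 km) = 2740 kg/m³.

2740 kg/m³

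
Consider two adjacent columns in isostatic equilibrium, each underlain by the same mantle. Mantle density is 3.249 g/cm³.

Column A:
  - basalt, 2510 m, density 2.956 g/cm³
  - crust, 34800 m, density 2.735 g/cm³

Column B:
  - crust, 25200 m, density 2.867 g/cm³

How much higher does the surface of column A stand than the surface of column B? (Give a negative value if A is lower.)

For any compensation level in the mantle, the mantle terms cancel and isostasy reduces to e = (Σt_A − Σt_B) − (Σ(ρt)_A − Σ(ρt)_B) / ρ_m.
Σt_A = 37310 m; Σt_B = 25200 m; Σ(ρt)_A = 102597.56; Σ(ρt)_B = 72248.4 (in m·g/cm³).
e = (37310 − 25200) − (102597.56 − 72248.4) / 3.249 = 2770 m.

2770 m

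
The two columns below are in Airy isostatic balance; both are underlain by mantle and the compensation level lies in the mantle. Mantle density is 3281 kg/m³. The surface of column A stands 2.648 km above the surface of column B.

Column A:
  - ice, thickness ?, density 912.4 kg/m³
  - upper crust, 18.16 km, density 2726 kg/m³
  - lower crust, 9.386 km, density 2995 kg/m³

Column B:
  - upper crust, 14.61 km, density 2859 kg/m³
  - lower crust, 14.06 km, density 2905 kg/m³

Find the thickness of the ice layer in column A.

Take the compensation level at the base of the deeper column (depth z_c below the surface of column A) and equate Σ ρ_i t_i down to z_c; mantle fills any gap and the z_c terms cancel.
Column A: x×912.4 + 18.16×2726 + 9.386×2995 + (z_c − 27.546 − x)×3281
Column B: 2.648×0 + 14.61×2859 + 14.06×2905 + (z_c − 2.648 − 28.67)×3281
The z_c×3281 term appears on both sides and cancels. Collect the known terms of each column as K = Σ(ρt)_known − 3281 × (depth of known layers): K_A = 77615.23 − 3281×27.546 = −12763.196; K_B = 82614.29 − 3281×(2.648 + 28.67) = −20140.068.
Balance: K_A − x×(3281 − 912.4) = K_B, so x = (K_A − K_B)/(3281 − 912.4) = 7376.87/2368.6 = 3.11 km.

3.11 km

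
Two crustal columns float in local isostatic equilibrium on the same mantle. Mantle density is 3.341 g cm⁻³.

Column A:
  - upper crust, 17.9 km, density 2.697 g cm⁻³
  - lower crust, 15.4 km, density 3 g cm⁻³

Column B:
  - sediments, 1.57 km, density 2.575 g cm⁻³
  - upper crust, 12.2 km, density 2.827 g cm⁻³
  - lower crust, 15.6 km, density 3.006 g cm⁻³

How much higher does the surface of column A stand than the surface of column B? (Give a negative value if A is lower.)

1.22 km

For any compensation level in the mantle, the mantle terms cancel and isostasy reduces to e = (Σt_A − Σt_B) − (Σ(ρt)_A − Σ(ρt)_B) / ρ_m.
Σt_A = 33.3 km; Σt_B = 29.37 km; Σ(ρt)_A = 94.4763; Σ(ρt)_B = 85.42575 (in km·g cm⁻³).
e = (33.3 − 29.37) − (94.4763 − 85.42575) / 3.341 = 1.22 km.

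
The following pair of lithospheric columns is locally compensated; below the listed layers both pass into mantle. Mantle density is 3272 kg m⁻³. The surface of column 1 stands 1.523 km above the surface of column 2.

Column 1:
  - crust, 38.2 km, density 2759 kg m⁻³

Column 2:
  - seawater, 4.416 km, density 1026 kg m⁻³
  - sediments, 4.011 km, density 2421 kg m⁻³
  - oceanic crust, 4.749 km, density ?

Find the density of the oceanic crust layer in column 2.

3000 kg m⁻³

Take the compensation level at the base of the deeper column (depth z_c below the surface of column 1) and equate Σ ρ_i t_i down to z_c; mantle fills any gap and the z_c terms cancel.
Column 1: 38.2×2759 + (z_c − 38.2)×3272
Column 2: 1.523×0 + 4.416×1026 + 4.011×2421 + 4.749×ρ + (z_c − 1.523 − 13.176)×3272
The z_c×3272 term appears on both sides and cancels. Collect the known terms of each column as K = Σ(ρt)_known − 3272 × (depth of known layers): K_1 = 105393.8 − 3272×38.2 = −19596.6; K_2 = 14241.447 − 3272×(1.523 + 13.176) = −33853.681.
Balance: K_1 = K_2 + 4.749×ρ, so ρ = (K_1 − K_2)/4.749 = 14257.1/4.749 = 3000 kg m⁻³.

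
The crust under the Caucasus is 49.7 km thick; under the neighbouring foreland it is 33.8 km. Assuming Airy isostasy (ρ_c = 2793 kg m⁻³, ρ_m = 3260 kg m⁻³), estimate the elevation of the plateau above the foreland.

Excess crust Δ = 49.7 km − 33.8 km = 15.9 km, split between elevation h and root r with h + r = Δ.
Airy balance ρ_c h = (ρ_m − ρ_c) r gives r = h ρ_c/(ρ_m − ρ_c), so h (1 + ρ_c/(ρ_m − ρ_c)) = Δ, i.e. h = Δ (ρ_m − ρ_c)/ρ_m.
h = 15.9 km × 467/3260 = 2.28 km.

2.28 km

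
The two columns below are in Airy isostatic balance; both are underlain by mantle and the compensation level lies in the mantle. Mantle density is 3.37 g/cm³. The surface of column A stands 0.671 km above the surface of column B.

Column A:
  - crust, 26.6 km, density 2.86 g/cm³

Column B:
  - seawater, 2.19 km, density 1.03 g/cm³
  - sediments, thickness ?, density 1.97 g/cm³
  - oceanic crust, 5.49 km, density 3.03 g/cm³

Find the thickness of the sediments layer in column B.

3.08 km

Take the compensation level at the base of the deeper column (depth z_c below the surface of column A) and equate Σ ρ_i t_i down to z_c; mantle fills any gap and the z_c terms cancel.
Column A: 26.6×2.86 + (z_c − 26.6)×3.37
Column B: 0.671×0 + 2.19×1.03 + x×1.97 + 5.49×3.03 + (z_c − 0.671 − 7.68 − x)×3.37
The z_c×3.37 term appears on both sides and cancels. Collect the known terms of each column as K = Σ(ρt)_known − 3.37 × (depth of known layers): K_A = 76.076 − 3.37×26.6 = −13.566; K_B = 18.8904 − 3.37×(0.671 + 7.68) = −9.25247.
Balance: K_A = K_B − x×(3.37 − 1.97), so x = (K_B − K_A)/(3.37 − 1.97) = 4.31353/1.4 = 3.08 km.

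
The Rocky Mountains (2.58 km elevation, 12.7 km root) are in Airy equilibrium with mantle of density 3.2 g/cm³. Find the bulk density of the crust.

2.66 g/cm³

ρ_c h = (ρ_m − ρ_c) r → ρ_c (h + r) = ρ_m r → ρ_c = ρ_m r / (h + r).
ρ_c = 3.2 × 12.7 km / (2.58 km + 12.7 km) = 2.66 g/cm³.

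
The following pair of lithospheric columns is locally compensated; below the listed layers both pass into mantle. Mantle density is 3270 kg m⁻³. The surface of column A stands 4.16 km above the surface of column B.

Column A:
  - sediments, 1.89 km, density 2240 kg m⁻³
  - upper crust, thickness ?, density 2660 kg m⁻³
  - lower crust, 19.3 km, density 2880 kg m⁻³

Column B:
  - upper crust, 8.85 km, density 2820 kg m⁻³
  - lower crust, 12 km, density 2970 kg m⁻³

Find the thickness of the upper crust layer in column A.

Take the compensation level at the base of the deeper column (depth z_c below the surface of column A) and equate Σ ρ_i t_i down to z_c; mantle fills any gap and the z_c terms cancel.
Column A: 1.89×2240 + x×2660 + 19.3×2880 + (z_c − 21.19 − x)×3270
Column B: 4.16×0 + 8.85×2820 + 12×2970 + (z_c − 4.16 − 20.85)×3270
The z_c×3270 term appears on both sides and cancels. Collect the known terms of each column as K = Σ(ρt)_known − 3270 × (depth of known layers): K_A = 59817.6 − 3270×21.19 = −9473.7; K_B = 60597 − 3270×(4.16 + 20.85) = −21185.7.
Balance: K_A − x×(3270 − 2660) = K_B, so x = (K_A − K_B)/(3270 − 2660) = 11712/610 = 19.2 km.

19.2 km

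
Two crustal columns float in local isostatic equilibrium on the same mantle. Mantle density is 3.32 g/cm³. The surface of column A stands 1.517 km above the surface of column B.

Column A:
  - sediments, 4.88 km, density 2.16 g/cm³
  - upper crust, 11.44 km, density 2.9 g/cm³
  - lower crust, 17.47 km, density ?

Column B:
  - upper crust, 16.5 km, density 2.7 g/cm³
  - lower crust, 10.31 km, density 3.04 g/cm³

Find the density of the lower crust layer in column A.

Take the compensation level at the base of the deeper column (depth z_c below the surface of column A) and equate Σ ρ_i t_i down to z_c; mantle fills any gap and the z_c terms cancel.
Column A: 4.88×2.16 + 11.44×2.9 + 17.47×ρ + (z_c − 33.79)×3.32
Column B: 1.517×0 + 16.5×2.7 + 10.31×3.04 + (z_c − 1.517 − 26.81)×3.32
The z_c×3.32 term appears on both sides and cancels. Collect the known terms of each column as K = Σ(ρt)_known − 3.32 × (depth of known layers): K_A = 43.7168 − 3.32×33.79 = −68.466; K_B = 75.8924 − 3.32×(1.517 + 26.81) = −18.15324.
Balance: K_A + 17.47×ρ = K_B, so ρ = (K_B − K_A)/17.47 = 50.3128/17.47 = 2.88 g/cm³.

2.88 g/cm³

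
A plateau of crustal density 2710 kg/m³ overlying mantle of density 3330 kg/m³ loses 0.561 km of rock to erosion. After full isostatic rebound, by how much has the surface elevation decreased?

0.104 km

Rebound u = e ρ_c/ρ_m = 0.561 km × 2710/3330 = 0.4565 km.
Net surface drop = e − u = 0.561 km − 0.4565 km = e (ρ_m − ρ_c)/ρ_m = 0.104 km.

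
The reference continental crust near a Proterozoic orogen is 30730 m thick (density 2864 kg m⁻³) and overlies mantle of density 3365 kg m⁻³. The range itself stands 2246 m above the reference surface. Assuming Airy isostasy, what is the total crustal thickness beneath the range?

45800 m

Root depth r = h ρ_c / (ρ_m − ρ_c) = 2246 m × 2864 / 501 = 12840 m.
Total thickness = T + h + r = 30730 m + 2246 m + 12840 m = 45800 m.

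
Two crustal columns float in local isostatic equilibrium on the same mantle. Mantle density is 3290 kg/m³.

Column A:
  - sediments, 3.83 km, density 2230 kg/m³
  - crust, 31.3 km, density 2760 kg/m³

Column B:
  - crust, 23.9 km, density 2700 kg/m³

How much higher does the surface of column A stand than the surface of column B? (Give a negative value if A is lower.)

For any compensation level in the mantle, the mantle terms cancel and isostasy reduces to e = (Σt_A − Σt_B) − (Σ(ρt)_A − Σ(ρt)_B) / ρ_m.
Σt_A = 35.13 km; Σt_B = 23.9 km; Σ(ρt)_A = 94928.9; Σ(ρt)_B = 64530 (in km·kg/m³).
e = (35.13 − 23.9) − (94928.9 − 64530) / 3290 = 1.99 km.

1.99 km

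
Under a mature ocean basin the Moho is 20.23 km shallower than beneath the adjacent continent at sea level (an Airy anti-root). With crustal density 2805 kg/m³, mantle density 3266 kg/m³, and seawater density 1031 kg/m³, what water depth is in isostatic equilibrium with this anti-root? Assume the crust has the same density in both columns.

5.26 km

Replacing a thickness d of crust by seawater at the top must be balanced by replacing crust with mantle at the base: d (ρ_c − ρ_w) = a (ρ_m − ρ_c).
d = a (ρ_m − ρ_c)/(ρ_c − ρ_w) = 20.23 km × 461/1774 = 5.26 km.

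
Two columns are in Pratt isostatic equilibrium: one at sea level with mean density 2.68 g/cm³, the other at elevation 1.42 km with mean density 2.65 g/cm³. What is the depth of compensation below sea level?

125 km

ρ_ref D = ρ (D + h) → D (ρ_ref − ρ) = ρ h.
D = ρ h/(ρ_ref − ρ) = 2.65 × 1.42 km/(2.68 − 2.65) = 125 km.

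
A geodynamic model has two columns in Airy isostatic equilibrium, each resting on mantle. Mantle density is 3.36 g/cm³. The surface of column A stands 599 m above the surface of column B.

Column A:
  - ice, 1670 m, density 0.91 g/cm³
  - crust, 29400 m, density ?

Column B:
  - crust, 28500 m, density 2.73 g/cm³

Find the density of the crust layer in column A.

2.82 g/cm³

Take the compensation level at the base of the deeper column (depth z_c below the surface of column A) and equate Σ ρ_i t_i down to z_c; mantle fills any gap and the z_c terms cancel.
Column A: 1670×0.91 + 29400×ρ + (z_c − 31070)×3.36
Column B: 599×0 + 28500×2.73 + (z_c − 599 − 28500)×3.36
The z_c×3.36 term appears on both sides and cancels. Collect the known terms of each column as K = Σ(ρt)_known − 3.36 × (depth of known layers): K_A = 1519.7 − 3.36×31070 = −102875.5; K_B = 77805 − 3.36×(599 + 28500) = −19967.64.
Balance: K_A + 29400×ρ = K_B, so ρ = (K_B − K_A)/29400 = 82907.9/29400 = 2.82 g/cm³.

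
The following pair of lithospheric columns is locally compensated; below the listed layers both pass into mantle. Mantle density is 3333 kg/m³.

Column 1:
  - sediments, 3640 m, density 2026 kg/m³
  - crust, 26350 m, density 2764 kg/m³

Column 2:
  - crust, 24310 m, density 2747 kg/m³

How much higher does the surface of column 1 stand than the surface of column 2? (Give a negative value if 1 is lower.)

1650 m

For any compensation level in the mantle, the mantle terms cancel and isostasy reduces to e = (Σt_1 − Σt_2) − (Σ(ρt)_1 − Σ(ρt)_2) / ρ_m.
Σt_1 = 29990 m; Σt_2 = 24310 m; Σ(ρt)_1 = 80206040; Σ(ρt)_2 = 66779570 (in m·kg/m³).
e = (29990 − 24310) − (80206040 − 66779570) / 3333 = 1650 m.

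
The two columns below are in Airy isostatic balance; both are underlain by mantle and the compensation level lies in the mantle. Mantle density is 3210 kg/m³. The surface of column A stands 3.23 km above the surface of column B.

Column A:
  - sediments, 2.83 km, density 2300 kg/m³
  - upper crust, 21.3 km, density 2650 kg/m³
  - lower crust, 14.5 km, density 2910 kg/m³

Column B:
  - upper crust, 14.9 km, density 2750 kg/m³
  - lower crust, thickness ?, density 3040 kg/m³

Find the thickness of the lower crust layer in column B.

9.59 km

Take the compensation level at the base of the deeper column (depth z_c below the surface of column A) and equate Σ ρ_i t_i down to z_c; mantle fills any gap and the z_c terms cancel.
Column A: 2.83×2300 + 21.3×2650 + 14.5×2910 + (z_c − 38.63)×3210
Column B: 3.23×0 + 14.9×2750 + x×3040 + (z_c − 3.23 − 14.9 − x)×3210
The z_c×3210 term appears on both sides and cancels. Collect the known terms of each column as K = Σ(ρt)_known − 3210 × (depth of known layers): K_A = 105149 − 3210×38.63 = −18853.3; K_B = 40975 − 3210×(3.23 + 14.9) = −17222.3.
Balance: K_A = K_B − x×(3210 − 3040), so x = (K_B − K_A)/(3210 − 3040) = 1631/170 = 9.59 km.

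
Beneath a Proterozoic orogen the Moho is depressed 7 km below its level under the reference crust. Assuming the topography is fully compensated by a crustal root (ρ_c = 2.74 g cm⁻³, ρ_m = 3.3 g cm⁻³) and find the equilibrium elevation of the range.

In Airy isostatic equilibrium: ρ_c h = (ρ_m − ρ_c) r.
h = r (ρ_m − ρ_c) / ρ_c = 7 km × (3.3 − 2.74) / 2.74 = 1.43 km.

1.43 km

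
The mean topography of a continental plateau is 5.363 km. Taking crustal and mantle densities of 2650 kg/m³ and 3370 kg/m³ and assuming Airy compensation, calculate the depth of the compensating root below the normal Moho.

Balancing pressure at the compensation depth: the weight of the topography is balanced by the buoyancy of the root, ρ_c h = (ρ_m − ρ_c) r.
r = h · ρ_c / (ρ_m − ρ_c) = 5.363 km × 2650 / (3370 − 2650) = 19.7 km.

19.7 km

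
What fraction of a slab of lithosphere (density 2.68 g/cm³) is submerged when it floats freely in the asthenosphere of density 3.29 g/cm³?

Submerged fraction = ρ_obj/ρ_fluid = 2.68/3.29 = 0.815.

0.815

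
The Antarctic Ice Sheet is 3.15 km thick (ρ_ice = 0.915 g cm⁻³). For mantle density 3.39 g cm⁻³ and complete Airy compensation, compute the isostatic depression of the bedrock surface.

For local isostatic compensation: the ice load ρ_ice t is balanced by mantle displaced below, ρ_m s.
s = t ρ_ice / ρ_m = 3.15 km × 0.915/3.39 = 0.85 km.

0.85 km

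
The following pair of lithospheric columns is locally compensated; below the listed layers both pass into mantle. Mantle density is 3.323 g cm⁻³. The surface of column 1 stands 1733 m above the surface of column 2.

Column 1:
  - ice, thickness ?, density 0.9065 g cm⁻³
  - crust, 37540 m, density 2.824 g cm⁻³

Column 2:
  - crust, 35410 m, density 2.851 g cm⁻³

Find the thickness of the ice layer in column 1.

1550 m

Take the compensation level at the base of the deeper column (depth z_c below the surface of column 1) and equate Σ ρ_i t_i down to z_c; mantle fills any gap and the z_c terms cancel.
Column 1: x×0.9065 + 37540×2.824 + (z_c − 37540 − x)×3.323
Column 2: 1733×0 + 35410×2.851 + (z_c − 1733 − 35410)×3.323
The z_c×3.323 term appears on both sides and cancels. Collect the known terms of each column as K = Σ(ρt)_known − 3.323 × (depth of known layers): K_1 = 106012.96 − 3.323×37540 = −18732.46; K_2 = 100953.91 − 3.323×(1733 + 35410) = −22472.279.
Balance: K_1 − x×(3.323 − 0.9065) = K_2, so x = (K_1 − K_2)/(3.323 − 0.9065) = 3739.82/2.4165 = 1550 m.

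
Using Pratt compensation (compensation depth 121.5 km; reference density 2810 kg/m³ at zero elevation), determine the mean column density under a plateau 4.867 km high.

Pratt balance: ρ_ref D = ρ (D + h).
ρ = ρ_ref D/(D + h) = 2810 × 121.5 km/(121.5 km + 4.867 km) = 2700 kg/m³.

2700 kg/m³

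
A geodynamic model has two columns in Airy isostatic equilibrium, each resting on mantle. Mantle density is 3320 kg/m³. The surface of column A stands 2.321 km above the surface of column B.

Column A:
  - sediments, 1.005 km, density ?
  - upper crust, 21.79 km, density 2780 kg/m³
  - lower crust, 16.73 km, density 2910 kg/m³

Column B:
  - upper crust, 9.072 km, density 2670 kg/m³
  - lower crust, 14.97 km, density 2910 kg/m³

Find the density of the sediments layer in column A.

2210 kg/m³

Take the compensation level at the base of the deeper column (depth z_c below the surface of column A) and equate Σ ρ_i t_i down to z_c; mantle fills any gap and the z_c terms cancel.
Column A: 1.005×ρ + 21.79×2780 + 16.73×2910 + (z_c − 39.525)×3320
Column B: 2.321×0 + 9.072×2670 + 14.97×2910 + (z_c − 2.321 − 24.042)×3320
The z_c×3320 term appears on both sides and cancels. Collect the known terms of each column as K = Σ(ρt)_known − 3320 × (depth of known layers): K_A = 109260.5 − 3320×39.525 = −21962.5; K_B = 67784.94 − 3320×(2.321 + 24.042) = −19740.22.
Balance: K_A + 1.005×ρ = K_B, so ρ = (K_B − K_A)/1.005 = 2222.28/1.005 = 2210 kg/m³.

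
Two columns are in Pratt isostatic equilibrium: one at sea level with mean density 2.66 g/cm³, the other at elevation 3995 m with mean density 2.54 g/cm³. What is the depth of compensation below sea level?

84600 m

ρ_ref D = ρ (D + h) → D (ρ_ref − ρ) = ρ h.
D = ρ h/(ρ_ref − ρ) = 2.54 × 3995 m/(2.66 − 2.54) = 84600 m.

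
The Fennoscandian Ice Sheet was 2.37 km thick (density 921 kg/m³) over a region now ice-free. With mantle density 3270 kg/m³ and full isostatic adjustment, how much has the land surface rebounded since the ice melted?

Removing the load lets mantle flow back in; uplift u satisfies ρ_ice t = ρ_m u.
u = t ρ_ice/ρ_m = 2.37 km × 921/3270 = 0.668 km.

0.668 km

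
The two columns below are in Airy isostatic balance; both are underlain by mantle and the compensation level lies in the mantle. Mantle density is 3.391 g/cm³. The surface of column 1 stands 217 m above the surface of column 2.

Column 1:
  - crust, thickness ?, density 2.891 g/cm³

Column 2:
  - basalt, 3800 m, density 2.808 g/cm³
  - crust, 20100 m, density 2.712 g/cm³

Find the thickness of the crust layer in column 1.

33200 m

Take the compensation level at the base of the deeper column (depth z_c below the surface of column 1) and equate Σ ρ_i t_i down to z_c; mantle fills any gap and the z_c terms cancel.
Column 1: x×2.891 + (z_c − 0 − x)×3.391
Column 2: 217×0 + 3800×2.808 + 20100×2.712 + (z_c − 217 − 23900)×3.391
The z_c×3.391 term appears on both sides and cancels. Collect the known terms of each column as K = Σ(ρt)_known − 3.391 × (depth of known layers): K_1 = 0 − 3.391×0 = 0; K_2 = 65181.6 − 3.391×(217 + 23900) = −16599.147.
Balance: K_1 − x×(3.391 − 2.891) = K_2, so x = (K_1 − K_2)/(3.391 − 2.891) = 16599.1/0.5 = 33200 m.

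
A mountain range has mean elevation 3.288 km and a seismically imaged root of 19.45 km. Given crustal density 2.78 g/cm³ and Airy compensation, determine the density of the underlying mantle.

Airy balance: ρ_c h = (ρ_m − ρ_c) r → ρ_m = ρ_c (1 + h/r).
ρ_m = 2.78 × (1 + 3.288 km/19.45 km) = 3.25 g/cm³.

3.25 g/cm³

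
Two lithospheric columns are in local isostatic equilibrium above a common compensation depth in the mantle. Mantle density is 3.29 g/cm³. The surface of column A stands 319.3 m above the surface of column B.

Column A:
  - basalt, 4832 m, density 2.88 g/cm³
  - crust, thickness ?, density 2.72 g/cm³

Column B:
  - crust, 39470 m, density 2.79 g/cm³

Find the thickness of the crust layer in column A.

33000 m

Take the compensation level at the base of the deeper column (depth z_c below the surface of column A) and equate Σ ρ_i t_i down to z_c; mantle fills any gap and the z_c terms cancel.
Column A: 4832×2.88 + x×2.72 + (z_c − 4832 − x)×3.29
Column B: 319.3×0 + 39470×2.79 + (z_c − 319.3 − 39470)×3.29
The z_c×3.29 term appears on both sides and cancels. Collect the known terms of each column as K = Σ(ρt)_known − 3.29 × (depth of known layers): K_A = 13916.16 − 3.29×4832 = −1981.12; K_B = 110121.3 − 3.29×(319.3 + 39470) = −20785.497.
Balance: K_A − x×(3.29 − 2.72) = K_B, so x = (K_A − K_B)/(3.29 − 2.72) = 18804.4/0.57 = 33000 m.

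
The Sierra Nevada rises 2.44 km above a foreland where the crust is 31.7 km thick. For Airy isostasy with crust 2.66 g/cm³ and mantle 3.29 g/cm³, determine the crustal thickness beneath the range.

44.4 km

Root depth r = h ρ_c / (ρ_m − ρ_c) = 2.44 km × 2.66 / 0.63 = 10.3 km.
Total thickness = T + h + r = 31.7 km + 2.44 km + 10.3 km = 44.4 km.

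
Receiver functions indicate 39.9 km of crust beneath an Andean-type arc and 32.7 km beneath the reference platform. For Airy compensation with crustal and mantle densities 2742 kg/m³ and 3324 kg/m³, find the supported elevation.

Excess crust Δ = 39.9 km − 32.7 km = 7.2 km, split between elevation h and root r with h + r = Δ.
Airy balance ρ_c h = (ρ_m − ρ_c) r gives r = h ρ_c/(ρ_m − ρ_c), so h (1 + ρ_c/(ρ_m − ρ_c)) = Δ, i.e. h = Δ (ρ_m − ρ_c)/ρ_m.
h = 7.2 km × 582/3324 = 1.26 km.

1.26 km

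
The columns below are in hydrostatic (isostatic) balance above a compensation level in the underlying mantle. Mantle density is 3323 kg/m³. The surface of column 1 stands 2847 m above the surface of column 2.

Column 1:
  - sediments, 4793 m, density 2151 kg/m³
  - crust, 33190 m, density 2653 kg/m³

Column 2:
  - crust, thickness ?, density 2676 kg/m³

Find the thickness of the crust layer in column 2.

Take the compensation level at the base of the deeper column (depth z_c below the surface of column 1) and equate Σ ρ_i t_i down to z_c; mantle fills any gap and the z_c terms cancel.
Column 1: 4793×2151 + 33190×2653 + (z_c − 37983)×3323
Column 2: 2847×0 + x×2676 + (z_c − 2847 − 0 − x)×3323
The z_c×3323 term appears on both sides and cancels. Collect the known terms of each column as K = Σ(ρt)_known − 3323 × (depth of known layers): K_1 = 98362813 − 3323×37983 = −27854696; K_2 = 0 − 3323×(2847 + 0) = −9460581.
Balance: K_1 = K_2 − x×(3323 − 2676), so x = (K_2 − K_1)/(3323 − 2676) = 18394100/647 = 28400 m.

28400 m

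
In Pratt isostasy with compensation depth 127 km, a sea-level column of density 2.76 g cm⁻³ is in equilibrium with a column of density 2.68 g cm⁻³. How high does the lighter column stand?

ρ_ref D = ρ (D + h) → h = D (ρ_ref − ρ)/ρ.
h = 127 km × (2.76 − 2.68)/2.68 = 3.79 km.

3.79 km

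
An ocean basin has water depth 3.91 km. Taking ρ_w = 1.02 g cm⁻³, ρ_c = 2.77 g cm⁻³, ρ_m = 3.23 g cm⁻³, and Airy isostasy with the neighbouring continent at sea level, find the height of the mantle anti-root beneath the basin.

Balancing pressure at the compensation depth: replacing crust with seawater at the top is compensated by replacing crust with mantle at the base: d (ρ_c − ρ_w) = a (ρ_m − ρ_c).
a = d (ρ_c − ρ_w)/(ρ_m − ρ_c) = 3.91 km × 1.75/0.46 = 14.9 km.

14.9 km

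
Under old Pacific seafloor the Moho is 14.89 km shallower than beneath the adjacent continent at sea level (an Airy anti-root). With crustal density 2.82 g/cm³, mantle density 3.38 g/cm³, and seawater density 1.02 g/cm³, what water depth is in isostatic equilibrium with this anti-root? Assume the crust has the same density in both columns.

Replacing a thickness d of crust by seawater at the top must be balanced by replacing crust with mantle at the base: d (ρ_c − ρ_w) = a (ρ_m − ρ_c).
d = a (ρ_m − ρ_c)/(ρ_c − ρ_w) = 14.89 km × 0.56/1.8 = 4.63 km.

4.63 km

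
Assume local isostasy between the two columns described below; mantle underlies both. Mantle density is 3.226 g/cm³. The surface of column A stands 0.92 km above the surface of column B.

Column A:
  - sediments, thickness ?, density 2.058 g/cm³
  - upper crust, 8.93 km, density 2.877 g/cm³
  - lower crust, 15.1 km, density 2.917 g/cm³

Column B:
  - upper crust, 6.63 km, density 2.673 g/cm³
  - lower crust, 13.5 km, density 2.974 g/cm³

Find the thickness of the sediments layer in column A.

1.93 km

Take the compensation level at the base of the deeper column (depth z_c below the surface of column A) and equate Σ ρ_i t_i down to z_c; mantle fills any gap and the z_c terms cancel.
Column A: x×2.058 + 8.93×2.877 + 15.1×2.917 + (z_c − 24.03 − x)×3.226
Column B: 0.92×0 + 6.63×2.673 + 13.5×2.974 + (z_c − 0.92 − 20.13)×3.226
The z_c×3.226 term appears on both sides and cancels. Collect the known terms of each column as K = Σ(ρt)_known − 3.226 × (depth of known layers): K_A = 69.73831 − 3.226×24.03 = −7.78247; K_B = 57.87099 − 3.226×(0.92 + 20.13) = −10.03631.
Balance: K_A − x×(3.226 − 2.058) = K_B, so x = (K_A − K_B)/(3.226 − 2.058) = 2.25384/1.168 = 1.93 km.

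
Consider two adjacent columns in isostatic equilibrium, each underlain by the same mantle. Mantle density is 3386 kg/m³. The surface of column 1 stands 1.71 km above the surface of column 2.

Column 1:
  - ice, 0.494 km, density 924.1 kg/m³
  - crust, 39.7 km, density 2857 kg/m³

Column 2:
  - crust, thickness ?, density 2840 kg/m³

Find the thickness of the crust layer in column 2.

30.1 km

Take the compensation level at the base of the deeper column (depth z_c below the surface of column 1) and equate Σ ρ_i t_i down to z_c; mantle fills any gap and the z_c terms cancel.
Column 1: 0.494×924.1 + 39.7×2857 + (z_c − 40.194)×3386
Column 2: 1.71×0 + x×2840 + (z_c − 1.71 − 0 − x)×3386
The z_c×3386 term appears on both sides and cancels. Collect the known terms of each column as K = Σ(ρt)_known − 3386 × (depth of known layers): K_1 = 113879.405 − 3386×40.194 = −22217.4786; K_2 = 0 − 3386×(1.71 + 0) = −5790.06.
Balance: K_1 = K_2 − x×(3386 − 2840), so x = (K_2 − K_1)/(3386 − 2840) = 16427.4/546 = 30.1 km.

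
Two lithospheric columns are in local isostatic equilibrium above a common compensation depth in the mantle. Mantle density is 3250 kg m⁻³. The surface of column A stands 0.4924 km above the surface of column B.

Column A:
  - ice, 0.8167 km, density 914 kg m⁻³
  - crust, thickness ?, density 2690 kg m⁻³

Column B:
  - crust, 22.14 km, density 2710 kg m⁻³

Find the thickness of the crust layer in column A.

Take the compensation level at the base of the deeper column (depth z_c below the surface of column A) and equate Σ ρ_i t_i down to z_c; mantle fills any gap and the z_c terms cancel.
Column A: 0.8167×914 + x×2690 + (z_c − 0.8167 − x)×3250
Column B: 0.4924×0 + 22.14×2710 + (z_c − 0.4924 − 22.14)×3250
The z_c×3250 term appears on both sides and cancels. Collect the known terms of each column as K = Σ(ρt)_known − 3250 × (depth of known layers): K_A = 746.4638 − 3250×0.8167 = −1907.8112; K_B = 59999.4 − 3250×(0.4924 + 22.14) = −13555.9.
Balance: K_A − x×(3250 − 2690) = K_B, so x = (K_A − K_B)/(3250 − 2690) = 11648.1/560 = 20.8 km.

20.8 km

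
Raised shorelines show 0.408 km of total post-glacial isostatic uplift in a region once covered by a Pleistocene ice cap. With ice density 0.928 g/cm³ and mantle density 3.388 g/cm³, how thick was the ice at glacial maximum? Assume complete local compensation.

u = t ρ_ice/ρ_m → t = u ρ_m/ρ_ice = 0.408 km × 3.388/0.928 = 1.49 km.

1.49 km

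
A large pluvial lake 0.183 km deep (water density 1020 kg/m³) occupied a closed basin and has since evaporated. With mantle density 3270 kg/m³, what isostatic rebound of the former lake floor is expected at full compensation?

0.0571 km

u = d ρ_w/ρ_m = 0.183 km × 1020/3270 = 0.0571 km.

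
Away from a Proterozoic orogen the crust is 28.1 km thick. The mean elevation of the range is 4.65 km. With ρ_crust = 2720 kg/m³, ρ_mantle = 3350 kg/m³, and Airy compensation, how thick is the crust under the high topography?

52.8 km

Root depth r = h ρ_c / (ρ_m − ρ_c) = 4.65 km × 2720 / 630 = 20.08 km.
Total thickness = T + h + r = 28.1 km + 4.65 km + 20.08 km = 52.8 km.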